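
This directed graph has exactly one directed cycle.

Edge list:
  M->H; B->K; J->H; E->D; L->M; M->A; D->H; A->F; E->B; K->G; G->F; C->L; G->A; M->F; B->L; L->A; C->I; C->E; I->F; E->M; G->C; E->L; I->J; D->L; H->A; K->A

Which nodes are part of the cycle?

DFS with gray/black marking from C:
C gray
  E gray
    L gray
      M gray
        F gray
        F black
        H gray
          A gray
            A→F: F black — skip
          A black
        H black
        M→A: A black — skip
      M black
      L→A: A black — skip
    L black
    D gray
      D→H: H black — skip
      D→L: L black — skip
    D black
    E→M: M black — skip
    B gray
      B→L: L black — skip
      K gray
        K→A: A black — skip
        G gray
          G→F: F black — skip
          G→A: A black — skip
          G→C: C is gray → back edge
Back edge closes the cycle C → E → B → K → G → C; its vertices are {B, C, E, G, K}.

B, C, E, G, K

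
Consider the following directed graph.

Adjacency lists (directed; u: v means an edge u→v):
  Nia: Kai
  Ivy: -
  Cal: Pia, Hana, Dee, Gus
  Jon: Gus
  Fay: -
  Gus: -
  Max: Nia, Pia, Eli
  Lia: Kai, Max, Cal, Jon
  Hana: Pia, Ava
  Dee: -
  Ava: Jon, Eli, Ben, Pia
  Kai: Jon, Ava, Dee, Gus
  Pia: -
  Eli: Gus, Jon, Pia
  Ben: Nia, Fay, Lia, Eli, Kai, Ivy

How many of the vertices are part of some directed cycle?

8

A vertex is on a directed cycle iff it belongs to a strongly connected component of size ≥ 2 (or has a self-loop).
The vertices on cycles are {Ava, Ben, Cal, Kai, Lia, Max, Nia, Hana} — 8 in total.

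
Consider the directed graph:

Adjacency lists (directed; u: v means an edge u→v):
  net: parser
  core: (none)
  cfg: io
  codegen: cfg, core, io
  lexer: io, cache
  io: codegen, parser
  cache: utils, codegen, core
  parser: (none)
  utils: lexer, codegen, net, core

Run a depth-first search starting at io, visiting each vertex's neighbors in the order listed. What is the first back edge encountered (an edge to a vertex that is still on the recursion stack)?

cfg→io

DFS from io (visiting each vertex's neighbors in the order listed); mark gray on enter, black on exit:
io gray
  codegen gray
    cfg gray
      cfg→io: io is gray → back edge
First back edge: cfg → io.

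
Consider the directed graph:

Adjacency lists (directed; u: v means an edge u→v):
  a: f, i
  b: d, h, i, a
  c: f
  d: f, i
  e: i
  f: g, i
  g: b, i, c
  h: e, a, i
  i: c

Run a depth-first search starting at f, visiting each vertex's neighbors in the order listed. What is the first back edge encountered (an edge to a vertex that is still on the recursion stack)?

DFS from f (visiting each vertex's neighbors in the order listed); mark gray on enter, black on exit:
f gray
  g gray
    b gray
      d gray
        d→f: f is gray → back edge
First back edge: d → f.

d->f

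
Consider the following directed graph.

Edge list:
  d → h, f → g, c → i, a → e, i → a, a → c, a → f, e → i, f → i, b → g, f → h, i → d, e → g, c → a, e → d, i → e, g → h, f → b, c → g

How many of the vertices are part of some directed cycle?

5

A vertex is on a directed cycle iff it belongs to a strongly connected component of size ≥ 2 (or has a self-loop).
The vertices on cycles are {a, c, e, f, i} — 5 in total.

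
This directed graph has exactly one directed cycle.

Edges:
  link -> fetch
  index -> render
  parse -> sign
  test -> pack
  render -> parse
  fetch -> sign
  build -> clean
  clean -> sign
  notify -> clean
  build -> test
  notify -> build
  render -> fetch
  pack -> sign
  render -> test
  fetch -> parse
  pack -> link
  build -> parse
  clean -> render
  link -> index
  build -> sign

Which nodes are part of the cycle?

link, pack, test, index, render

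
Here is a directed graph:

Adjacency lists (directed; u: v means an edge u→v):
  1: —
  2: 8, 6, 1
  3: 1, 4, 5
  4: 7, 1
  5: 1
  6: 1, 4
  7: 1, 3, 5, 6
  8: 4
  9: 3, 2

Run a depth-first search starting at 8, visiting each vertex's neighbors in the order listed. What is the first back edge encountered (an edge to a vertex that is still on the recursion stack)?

3->4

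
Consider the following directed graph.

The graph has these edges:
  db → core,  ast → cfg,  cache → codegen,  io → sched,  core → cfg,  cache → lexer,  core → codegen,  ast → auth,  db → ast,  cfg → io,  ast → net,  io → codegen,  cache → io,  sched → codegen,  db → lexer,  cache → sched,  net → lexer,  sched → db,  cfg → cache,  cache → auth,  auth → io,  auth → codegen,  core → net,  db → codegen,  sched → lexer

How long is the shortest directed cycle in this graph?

5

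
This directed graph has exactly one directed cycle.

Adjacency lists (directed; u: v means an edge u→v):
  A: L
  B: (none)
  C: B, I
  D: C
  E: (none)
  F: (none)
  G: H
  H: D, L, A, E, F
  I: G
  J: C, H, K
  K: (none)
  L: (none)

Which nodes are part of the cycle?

C, D, G, H, I

DFS with gray/black marking from H:
H gray
  D gray
    C gray
      B gray
      B black
      I gray
        G gray
          G→H: H is gray → back edge
Back edge closes the cycle H → D → C → I → G → H; its vertices are {C, D, G, H, I}.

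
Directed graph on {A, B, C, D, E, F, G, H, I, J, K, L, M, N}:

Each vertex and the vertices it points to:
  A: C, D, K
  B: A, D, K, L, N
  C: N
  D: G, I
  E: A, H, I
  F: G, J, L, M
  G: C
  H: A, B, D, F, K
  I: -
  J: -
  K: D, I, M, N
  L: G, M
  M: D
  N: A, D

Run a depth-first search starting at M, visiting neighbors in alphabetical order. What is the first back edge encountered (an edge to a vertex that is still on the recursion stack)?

A->C

DFS from M (visiting neighbors in alphabetical order); mark gray on enter, black on exit:
M gray
  D gray
    G gray
      C gray
        N gray
          A gray
            A→C: C is gray → back edge
First back edge: A → C.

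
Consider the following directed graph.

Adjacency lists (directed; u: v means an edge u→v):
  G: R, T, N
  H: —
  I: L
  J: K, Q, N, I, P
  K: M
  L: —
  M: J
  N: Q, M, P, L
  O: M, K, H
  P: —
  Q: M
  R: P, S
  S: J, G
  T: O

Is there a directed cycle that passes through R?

Yes

R is on a cycle iff R can reach itself via ≥1 edge.
R → S → G → R — yes.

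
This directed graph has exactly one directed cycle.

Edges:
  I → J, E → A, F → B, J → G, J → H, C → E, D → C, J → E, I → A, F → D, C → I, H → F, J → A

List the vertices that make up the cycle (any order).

C, D, F, H, I, J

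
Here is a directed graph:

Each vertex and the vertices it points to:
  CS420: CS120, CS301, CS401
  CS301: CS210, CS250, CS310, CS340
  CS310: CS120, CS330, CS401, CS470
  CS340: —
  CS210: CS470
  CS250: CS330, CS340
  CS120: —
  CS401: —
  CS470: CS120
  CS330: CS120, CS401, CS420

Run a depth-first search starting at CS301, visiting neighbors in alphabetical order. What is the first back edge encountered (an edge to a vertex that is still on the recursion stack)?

DFS from CS301 (visiting neighbors in alphabetical order); mark gray on enter, black on exit:
CS301 gray
  CS210 gray
    CS470 gray
      CS120 gray
      CS120 black
    CS470 black
  CS210 black
  CS250 gray
    CS330 gray
      CS330→CS120: CS120 black — skip
      CS401 gray
      CS401 black
      CS420 gray
        CS420→CS120: CS120 black — skip
        CS420→CS301: CS301 is gray → back edge
First back edge: CS420 → CS301.

CS420→CS301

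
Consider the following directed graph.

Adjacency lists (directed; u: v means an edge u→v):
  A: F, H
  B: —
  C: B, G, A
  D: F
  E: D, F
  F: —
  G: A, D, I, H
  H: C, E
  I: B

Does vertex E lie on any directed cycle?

No

E lies on a cycle iff there is a path from E back to itself.
Exploring from E, it never reaches itself; equivalently, its strongly connected component is a singleton.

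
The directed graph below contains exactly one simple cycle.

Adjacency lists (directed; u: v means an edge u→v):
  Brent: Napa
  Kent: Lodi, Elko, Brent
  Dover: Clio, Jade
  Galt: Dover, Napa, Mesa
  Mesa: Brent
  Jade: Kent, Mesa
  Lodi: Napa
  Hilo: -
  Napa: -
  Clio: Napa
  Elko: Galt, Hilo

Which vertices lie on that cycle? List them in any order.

DFS with gray/black marking from Dover:
Dover gray
  Clio gray
    Napa gray
    Napa black
  Clio black
  Jade gray
    Kent gray
      Lodi gray
        Lodi→Napa: Napa black — skip
      Lodi black
      Elko gray
        Galt gray
          Galt→Dover: Dover is gray → back edge
Back edge closes the cycle Dover → Jade → Kent → Elko → Galt → Dover; its vertices are {Elko, Galt, Jade, Kent, Dover}.

Elko, Galt, Jade, Kent, Dover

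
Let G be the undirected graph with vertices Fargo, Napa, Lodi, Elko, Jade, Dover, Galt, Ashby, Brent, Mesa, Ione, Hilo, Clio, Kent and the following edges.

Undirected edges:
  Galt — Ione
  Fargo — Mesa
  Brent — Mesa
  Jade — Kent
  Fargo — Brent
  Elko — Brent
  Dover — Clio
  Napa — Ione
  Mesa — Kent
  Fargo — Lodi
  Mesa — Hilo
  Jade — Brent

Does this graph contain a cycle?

DFS, tracking each vertex's parent; an edge to a visited non-parent vertex closes a cycle.
Start from Mesa:
visit Mesa (parent –)
  visit Fargo (parent Mesa)
    visit Brent (parent Fargo)
      Brent–Fargo: parent, skip
      visit Elko (parent Brent)
        Elko–Brent: parent, skip
      Brent–Mesa: Mesa visited and ≠ parent → cycle
Cycle: Mesa – Fargo – Brent – Mesa.

Yes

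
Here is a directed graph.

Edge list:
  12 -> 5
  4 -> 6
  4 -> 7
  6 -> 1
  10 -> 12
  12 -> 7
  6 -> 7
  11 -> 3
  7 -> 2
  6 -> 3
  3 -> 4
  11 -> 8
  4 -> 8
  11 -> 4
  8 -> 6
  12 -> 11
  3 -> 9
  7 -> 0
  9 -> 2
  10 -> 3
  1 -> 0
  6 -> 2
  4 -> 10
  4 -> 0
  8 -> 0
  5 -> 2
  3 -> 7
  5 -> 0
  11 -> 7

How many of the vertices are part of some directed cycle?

A vertex is on a directed cycle iff it belongs to a strongly connected component of size ≥ 2 (or has a self-loop).
The vertices on cycles are {3, 4, 6, 8, 10, 11, 12} — 7 in total.

7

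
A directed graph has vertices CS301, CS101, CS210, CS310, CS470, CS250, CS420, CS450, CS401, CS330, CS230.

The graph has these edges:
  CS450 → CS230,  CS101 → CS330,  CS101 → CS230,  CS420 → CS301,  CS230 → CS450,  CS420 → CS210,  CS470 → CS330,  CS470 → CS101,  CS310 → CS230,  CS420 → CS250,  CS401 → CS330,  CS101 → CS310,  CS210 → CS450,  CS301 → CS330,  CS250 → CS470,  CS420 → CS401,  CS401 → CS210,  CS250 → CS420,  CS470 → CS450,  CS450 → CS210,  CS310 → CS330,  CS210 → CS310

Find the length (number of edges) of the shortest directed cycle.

For each vertex v, BFS finds the shortest path from v back to v.
The shortest such closed walk is CS420 → CS250 → CS420, length 2.

2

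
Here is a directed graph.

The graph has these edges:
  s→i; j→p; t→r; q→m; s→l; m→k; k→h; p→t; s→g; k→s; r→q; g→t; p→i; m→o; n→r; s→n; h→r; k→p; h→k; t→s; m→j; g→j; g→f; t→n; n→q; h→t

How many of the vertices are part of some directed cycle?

11

A vertex is on a directed cycle iff it belongs to a strongly connected component of size ≥ 2 (or has a self-loop).
The vertices on cycles are {g, h, j, k, m, n, p, q, r, s, t} — 11 in total.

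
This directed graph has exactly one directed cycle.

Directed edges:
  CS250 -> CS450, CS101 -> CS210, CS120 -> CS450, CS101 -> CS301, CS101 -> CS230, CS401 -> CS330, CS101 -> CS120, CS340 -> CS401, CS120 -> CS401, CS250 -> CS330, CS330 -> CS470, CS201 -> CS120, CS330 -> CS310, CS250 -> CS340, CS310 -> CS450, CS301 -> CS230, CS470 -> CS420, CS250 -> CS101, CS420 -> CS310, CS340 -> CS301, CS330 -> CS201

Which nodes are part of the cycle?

CS120, CS201, CS330, CS401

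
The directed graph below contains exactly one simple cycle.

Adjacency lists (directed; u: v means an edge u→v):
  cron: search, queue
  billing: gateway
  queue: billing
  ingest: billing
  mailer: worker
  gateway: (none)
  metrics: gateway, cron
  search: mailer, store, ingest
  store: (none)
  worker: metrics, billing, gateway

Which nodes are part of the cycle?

cron, mailer, search, worker, metrics

DFS with gray/black marking from cron:
cron gray
  search gray
    mailer gray
      worker gray
        metrics gray
          gateway gray
          gateway black
          metrics→cron: cron is gray → back edge
Back edge closes the cycle cron → search → mailer → worker → metrics → cron; its vertices are {cron, mailer, search, worker, metrics}.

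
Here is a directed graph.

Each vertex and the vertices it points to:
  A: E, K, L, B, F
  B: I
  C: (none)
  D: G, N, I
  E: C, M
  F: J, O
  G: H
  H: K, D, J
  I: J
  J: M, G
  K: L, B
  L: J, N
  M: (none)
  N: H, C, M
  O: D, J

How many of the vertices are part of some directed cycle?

9

A vertex is on a directed cycle iff it belongs to a strongly connected component of size ≥ 2 (or has a self-loop).
The vertices on cycles are {B, D, G, H, I, J, K, L, N} — 9 in total.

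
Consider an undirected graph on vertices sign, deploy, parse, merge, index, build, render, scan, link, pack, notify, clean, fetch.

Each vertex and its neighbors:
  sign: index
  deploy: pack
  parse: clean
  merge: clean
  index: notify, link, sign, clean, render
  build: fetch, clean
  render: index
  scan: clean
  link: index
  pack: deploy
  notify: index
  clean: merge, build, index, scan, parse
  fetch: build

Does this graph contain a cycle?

No

DFS, tracking each vertex's parent; an edge to a visited non-parent vertex closes a cycle.
Start from merge:
visit merge (parent –)
  visit clean (parent merge)
    clean–merge: parent, skip
    visit build (parent clean)
      visit fetch (parent build)
        fetch–build: parent, skip
      build–clean: parent, skip
    visit index (parent clean)
      visit notify (parent index)
        notify–index: parent, skip
      visit link (parent index)
        link–index: parent, skip
      visit sign (parent index)
        sign–index: parent, skip
      index–clean: parent, skip
      visit render (parent index)
        render–index: parent, skip
    visit scan (parent clean)
      scan–clean: parent, skip
    visit parse (parent clean)
      parse–clean: parent, skip
visit deploy (parent –)
  visit pack (parent deploy)
    pack–deploy: parent, skip
No non-parent visited neighbor found — the graph is a forest.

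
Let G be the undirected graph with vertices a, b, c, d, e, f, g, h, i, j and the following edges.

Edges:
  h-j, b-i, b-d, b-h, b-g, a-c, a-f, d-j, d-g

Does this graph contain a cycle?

DFS, tracking each vertex's parent; an edge to a visited non-parent vertex closes a cycle.
Start from e:
visit e (parent –)
visit a (parent –)
  visit f (parent a)
    f–a: parent, skip
  visit c (parent a)
    c–a: parent, skip
visit b (parent –)
  visit h (parent b)
    h–b: parent, skip
    visit j (parent h)
      visit d (parent j)
        d–b: b visited and ≠ parent → cycle
Cycle: b – h – j – d – b.

Yes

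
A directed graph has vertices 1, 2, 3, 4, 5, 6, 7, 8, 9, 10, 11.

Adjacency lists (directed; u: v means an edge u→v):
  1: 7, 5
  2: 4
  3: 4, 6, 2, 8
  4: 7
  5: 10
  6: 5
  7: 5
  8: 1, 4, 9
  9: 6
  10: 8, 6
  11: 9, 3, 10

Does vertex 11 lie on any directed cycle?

11 lies on a cycle iff there is a path from 11 back to itself.
Exploring from 11, it never reaches itself; equivalently, its strongly connected component is a singleton.

No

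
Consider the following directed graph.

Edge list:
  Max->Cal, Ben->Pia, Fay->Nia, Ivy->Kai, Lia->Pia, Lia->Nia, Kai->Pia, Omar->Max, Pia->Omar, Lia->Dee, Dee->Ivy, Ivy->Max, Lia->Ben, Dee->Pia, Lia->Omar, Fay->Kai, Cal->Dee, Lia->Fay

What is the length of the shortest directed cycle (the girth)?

For each vertex v, BFS finds the shortest path from v back to v.
The shortest such closed walk is Dee → Ivy → Max → Cal → Dee, length 4.

4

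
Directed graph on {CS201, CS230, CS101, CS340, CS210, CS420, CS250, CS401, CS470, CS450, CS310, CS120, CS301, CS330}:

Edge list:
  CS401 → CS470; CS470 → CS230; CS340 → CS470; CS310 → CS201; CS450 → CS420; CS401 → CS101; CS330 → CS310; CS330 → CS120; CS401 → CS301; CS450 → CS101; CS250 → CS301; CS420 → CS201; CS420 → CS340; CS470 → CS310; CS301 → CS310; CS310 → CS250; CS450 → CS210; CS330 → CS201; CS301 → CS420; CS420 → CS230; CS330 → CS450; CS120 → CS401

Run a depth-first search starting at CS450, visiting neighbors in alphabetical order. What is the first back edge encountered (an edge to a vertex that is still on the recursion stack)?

CS301→CS310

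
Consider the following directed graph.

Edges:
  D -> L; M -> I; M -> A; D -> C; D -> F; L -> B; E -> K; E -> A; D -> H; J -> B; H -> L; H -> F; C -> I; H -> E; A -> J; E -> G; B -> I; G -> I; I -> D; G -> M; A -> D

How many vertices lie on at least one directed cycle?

11

A vertex is on a directed cycle iff it belongs to a strongly connected component of size ≥ 2 (or has a self-loop).
The vertices on cycles are {A, B, C, D, E, G, H, I, J, L, M} — 11 in total.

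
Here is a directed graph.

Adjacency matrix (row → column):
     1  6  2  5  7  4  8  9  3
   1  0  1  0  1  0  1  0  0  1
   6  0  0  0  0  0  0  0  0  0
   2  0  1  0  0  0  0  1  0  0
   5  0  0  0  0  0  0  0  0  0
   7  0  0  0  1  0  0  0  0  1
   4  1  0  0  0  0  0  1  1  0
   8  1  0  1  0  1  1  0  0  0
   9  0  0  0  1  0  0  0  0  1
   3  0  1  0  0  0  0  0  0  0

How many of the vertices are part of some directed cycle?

4

A vertex is on a directed cycle iff it belongs to a strongly connected component of size ≥ 2 (or has a self-loop).
The vertices on cycles are {1, 2, 4, 8} — 4 in total.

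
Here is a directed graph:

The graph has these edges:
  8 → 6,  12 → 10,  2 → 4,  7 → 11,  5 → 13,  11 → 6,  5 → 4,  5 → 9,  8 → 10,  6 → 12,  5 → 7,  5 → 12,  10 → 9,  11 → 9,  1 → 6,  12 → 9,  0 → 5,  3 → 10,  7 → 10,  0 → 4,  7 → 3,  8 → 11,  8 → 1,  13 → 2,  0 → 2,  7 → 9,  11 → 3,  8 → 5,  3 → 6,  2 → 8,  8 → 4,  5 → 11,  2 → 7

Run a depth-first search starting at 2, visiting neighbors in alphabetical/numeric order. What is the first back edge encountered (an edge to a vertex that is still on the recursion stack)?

DFS from 2 (visiting neighbors in alphabetical/numeric order); mark gray on enter, black on exit:
2 gray
  4 gray
  4 black
  7 gray
    3 gray
      6 gray
        12 gray
          9 gray
          9 black
          10 gray
            10→9: 9 black — skip
          10 black
        12 black
      6 black
      3→10: 10 black — skip
    3 black
    7→9: 9 black — skip
    7→10: 10 black — skip
    11 gray
      11→3: 3 black — skip
      11→6: 6 black — skip
      11→9: 9 black — skip
    11 black
  7 black
  8 gray
    1 gray
      1→6: 6 black — skip
    1 black
    8→4: 4 black — skip
    5 gray
      5→4: 4 black — skip
      5→7: 7 black — skip
      5→9: 9 black — skip
      5→11: 11 black — skip
      5→12: 12 black — skip
      13 gray
        13→2: 2 is gray → back edge
First back edge: 13 → 2.

13->2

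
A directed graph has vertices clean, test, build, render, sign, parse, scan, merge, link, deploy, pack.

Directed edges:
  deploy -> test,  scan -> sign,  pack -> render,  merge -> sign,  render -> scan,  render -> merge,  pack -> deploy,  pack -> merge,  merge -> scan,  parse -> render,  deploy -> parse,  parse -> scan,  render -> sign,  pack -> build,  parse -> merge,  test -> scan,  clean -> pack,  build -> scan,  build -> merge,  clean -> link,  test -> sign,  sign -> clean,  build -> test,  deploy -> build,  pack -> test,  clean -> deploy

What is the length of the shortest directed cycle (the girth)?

4

For each vertex v, BFS finds the shortest path from v back to v.
The shortest such closed walk is clean → deploy → test → sign → clean, length 4.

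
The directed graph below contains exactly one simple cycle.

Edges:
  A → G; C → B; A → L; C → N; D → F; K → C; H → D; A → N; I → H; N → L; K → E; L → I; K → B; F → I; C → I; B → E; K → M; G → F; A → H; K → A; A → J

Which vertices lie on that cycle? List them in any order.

DFS with gray/black marking from H:
H gray
  D gray
    F gray
      I gray
        I→H: H is gray → back edge
Back edge closes the cycle H → D → F → I → H; its vertices are {D, F, H, I}.

D, F, H, I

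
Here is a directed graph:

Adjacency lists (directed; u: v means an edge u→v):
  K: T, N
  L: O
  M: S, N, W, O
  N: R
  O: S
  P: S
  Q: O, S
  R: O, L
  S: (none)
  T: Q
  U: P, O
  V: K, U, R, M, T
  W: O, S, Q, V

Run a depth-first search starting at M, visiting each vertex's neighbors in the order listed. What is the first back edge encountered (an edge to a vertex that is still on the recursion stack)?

DFS from M (visiting each vertex's neighbors in the order listed); mark gray on enter, black on exit:
M gray
  S gray
  S black
  N gray
    R gray
      O gray
        O→S: S black — skip
      O black
      L gray
        L→O: O black — skip
      L black
    R black
  N black
  W gray
    W→O: O black — skip
    W→S: S black — skip
    Q gray
      Q→O: O black — skip
      Q→S: S black — skip
    Q black
    V gray
      K gray
        T gray
          T→Q: Q black — skip
        T black
        K→N: N black — skip
      K black
      U gray
        P gray
          P→S: S black — skip
        P black
        U→O: O black — skip
      U black
      V→R: R black — skip
      V→M: M is gray → back edge
First back edge: V → M.

V→M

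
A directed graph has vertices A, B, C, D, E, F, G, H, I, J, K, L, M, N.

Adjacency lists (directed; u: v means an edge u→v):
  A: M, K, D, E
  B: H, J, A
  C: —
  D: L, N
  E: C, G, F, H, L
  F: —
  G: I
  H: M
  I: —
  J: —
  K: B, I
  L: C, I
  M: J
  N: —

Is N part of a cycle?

N lies on a cycle iff there is a path from N back to itself.
Exploring from N, it never reaches itself; equivalently, its strongly connected component is a singleton.

No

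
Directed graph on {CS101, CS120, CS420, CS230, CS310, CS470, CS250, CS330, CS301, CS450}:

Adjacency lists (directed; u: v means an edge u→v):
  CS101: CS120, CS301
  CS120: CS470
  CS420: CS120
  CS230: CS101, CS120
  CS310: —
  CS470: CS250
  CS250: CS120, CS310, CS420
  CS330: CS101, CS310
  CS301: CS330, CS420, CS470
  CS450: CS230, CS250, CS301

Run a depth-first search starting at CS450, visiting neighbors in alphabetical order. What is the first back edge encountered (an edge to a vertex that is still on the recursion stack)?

CS250->CS120

DFS from CS450 (visiting neighbors in alphabetical order); mark gray on enter, black on exit:
CS450 gray
  CS230 gray
    CS101 gray
      CS120 gray
        CS470 gray
          CS250 gray
            CS250→CS120: CS120 is gray → back edge
First back edge: CS250 → CS120.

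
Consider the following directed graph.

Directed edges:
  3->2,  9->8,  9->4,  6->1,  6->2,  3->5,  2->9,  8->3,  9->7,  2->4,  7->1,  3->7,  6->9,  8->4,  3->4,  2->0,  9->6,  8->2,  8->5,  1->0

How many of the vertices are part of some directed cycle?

A vertex is on a directed cycle iff it belongs to a strongly connected component of size ≥ 2 (or has a self-loop).
The vertices on cycles are {2, 3, 6, 8, 9} — 5 in total.

5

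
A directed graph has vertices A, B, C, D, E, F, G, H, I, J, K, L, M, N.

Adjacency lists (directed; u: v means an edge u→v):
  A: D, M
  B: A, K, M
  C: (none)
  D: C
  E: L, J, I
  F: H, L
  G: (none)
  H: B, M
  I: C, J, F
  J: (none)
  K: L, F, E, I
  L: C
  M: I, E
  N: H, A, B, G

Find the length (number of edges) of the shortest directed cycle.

4

For each vertex v, BFS finds the shortest path from v back to v.
The shortest such closed walk is B → K → F → H → B, length 4.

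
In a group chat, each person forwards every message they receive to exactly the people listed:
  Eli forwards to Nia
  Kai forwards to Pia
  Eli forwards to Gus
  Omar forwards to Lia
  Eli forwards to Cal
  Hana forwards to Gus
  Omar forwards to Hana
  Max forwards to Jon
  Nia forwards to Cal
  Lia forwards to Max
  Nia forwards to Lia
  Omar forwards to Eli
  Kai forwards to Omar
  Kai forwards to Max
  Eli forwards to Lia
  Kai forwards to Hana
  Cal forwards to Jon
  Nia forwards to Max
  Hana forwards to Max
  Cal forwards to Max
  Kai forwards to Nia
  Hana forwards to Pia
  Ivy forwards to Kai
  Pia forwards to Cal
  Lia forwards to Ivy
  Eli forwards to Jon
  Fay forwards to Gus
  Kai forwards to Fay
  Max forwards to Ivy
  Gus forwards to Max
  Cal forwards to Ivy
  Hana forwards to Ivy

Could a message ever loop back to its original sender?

DFS with white/gray/black marking, starting from Gus:
Gus gray
  Max gray
    Ivy gray
      Kai gray
        Kai→Max: Max is gray → back edge
Back edge found, so a cycle exists: Max → Ivy → Kai → Max.

Yes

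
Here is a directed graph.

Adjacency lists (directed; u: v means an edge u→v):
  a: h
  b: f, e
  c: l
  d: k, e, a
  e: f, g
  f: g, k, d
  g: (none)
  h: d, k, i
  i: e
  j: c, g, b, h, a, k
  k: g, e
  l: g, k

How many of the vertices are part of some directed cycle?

7

A vertex is on a directed cycle iff it belongs to a strongly connected component of size ≥ 2 (or has a self-loop).
The vertices on cycles are {a, d, e, f, h, i, k} — 7 in total.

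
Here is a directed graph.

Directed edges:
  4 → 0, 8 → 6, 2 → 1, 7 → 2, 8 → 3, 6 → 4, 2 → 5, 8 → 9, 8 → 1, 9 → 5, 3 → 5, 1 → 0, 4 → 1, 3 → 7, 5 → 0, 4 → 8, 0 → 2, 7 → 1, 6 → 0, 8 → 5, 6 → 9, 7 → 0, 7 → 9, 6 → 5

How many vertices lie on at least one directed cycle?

7

A vertex is on a directed cycle iff it belongs to a strongly connected component of size ≥ 2 (or has a self-loop).
The vertices on cycles are {0, 1, 2, 4, 5, 6, 8} — 7 in total.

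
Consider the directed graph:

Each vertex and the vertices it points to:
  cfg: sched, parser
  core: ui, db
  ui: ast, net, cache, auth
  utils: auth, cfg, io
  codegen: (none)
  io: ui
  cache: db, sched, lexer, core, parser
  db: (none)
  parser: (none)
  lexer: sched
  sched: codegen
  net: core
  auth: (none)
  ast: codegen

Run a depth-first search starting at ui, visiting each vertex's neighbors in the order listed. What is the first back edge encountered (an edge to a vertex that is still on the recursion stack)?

DFS from ui (visiting each vertex's neighbors in the order listed); mark gray on enter, black on exit:
ui gray
  ast gray
    codegen gray
    codegen black
  ast black
  net gray
    core gray
      core→ui: ui is gray → back edge
First back edge: core → ui.

core->ui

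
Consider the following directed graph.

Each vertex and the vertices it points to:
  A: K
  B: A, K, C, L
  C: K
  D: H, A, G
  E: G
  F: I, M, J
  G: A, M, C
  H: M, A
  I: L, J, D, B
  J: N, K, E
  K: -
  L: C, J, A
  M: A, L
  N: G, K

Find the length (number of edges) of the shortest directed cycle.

For each vertex v, BFS finds the shortest path from v back to v.
The shortest such closed walk is J → E → G → M → L → J, length 5.

5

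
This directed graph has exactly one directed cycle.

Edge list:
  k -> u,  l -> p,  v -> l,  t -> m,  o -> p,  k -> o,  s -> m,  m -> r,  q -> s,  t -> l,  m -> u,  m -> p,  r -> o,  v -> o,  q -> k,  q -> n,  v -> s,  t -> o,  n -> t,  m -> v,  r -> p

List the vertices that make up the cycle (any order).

m, s, v

DFS with gray/black marking from s:
s gray
  m gray
    r gray
      o gray
        p gray
        p black
      o black
      r→p: p black — skip
    r black
    u gray
    u black
    m→p: p black — skip
    v gray
      v→s: s is gray → back edge
Back edge closes the cycle s → m → v → s; its vertices are {m, s, v}.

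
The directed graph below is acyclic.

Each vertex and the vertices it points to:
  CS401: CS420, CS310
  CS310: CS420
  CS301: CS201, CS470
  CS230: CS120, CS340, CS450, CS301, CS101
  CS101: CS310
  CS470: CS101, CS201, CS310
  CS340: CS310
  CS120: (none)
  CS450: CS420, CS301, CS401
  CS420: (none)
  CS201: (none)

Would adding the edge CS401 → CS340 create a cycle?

No

Adding CS401→CS340 creates a cycle iff CS340 can already reach CS401.
Explore from CS340: no path reaches CS401. The graph stays acyclic.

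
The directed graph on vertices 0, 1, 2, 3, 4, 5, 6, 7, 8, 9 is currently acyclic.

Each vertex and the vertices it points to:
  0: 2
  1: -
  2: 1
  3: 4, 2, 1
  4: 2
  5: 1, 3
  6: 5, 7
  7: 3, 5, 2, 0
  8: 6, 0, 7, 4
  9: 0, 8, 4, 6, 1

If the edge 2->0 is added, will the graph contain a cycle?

Adding 2→0 creates a cycle iff 0 can already reach 2.
Path from 0: 0 → 2.
So 0 → … → 2 → 0 is a cycle.

Yes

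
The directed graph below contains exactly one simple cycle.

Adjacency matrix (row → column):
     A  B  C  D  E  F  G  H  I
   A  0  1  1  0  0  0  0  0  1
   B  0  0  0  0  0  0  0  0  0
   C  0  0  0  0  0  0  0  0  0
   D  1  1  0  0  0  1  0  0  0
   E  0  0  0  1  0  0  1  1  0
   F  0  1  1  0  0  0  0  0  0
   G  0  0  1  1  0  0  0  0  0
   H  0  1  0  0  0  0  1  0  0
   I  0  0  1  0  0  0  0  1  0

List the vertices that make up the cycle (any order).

DFS with gray/black marking from H:
H gray
  B gray
  B black
  G gray
    C gray
    C black
    D gray
      F gray
        F→C: C black — skip
        F→B: B black — skip
      F black
      D→B: B black — skip
      A gray
        A→B: B black — skip
        I gray
          I→H: H is gray → back edge
Back edge closes the cycle H → G → D → A → I → H; its vertices are {A, D, G, H, I}.

A, D, G, H, I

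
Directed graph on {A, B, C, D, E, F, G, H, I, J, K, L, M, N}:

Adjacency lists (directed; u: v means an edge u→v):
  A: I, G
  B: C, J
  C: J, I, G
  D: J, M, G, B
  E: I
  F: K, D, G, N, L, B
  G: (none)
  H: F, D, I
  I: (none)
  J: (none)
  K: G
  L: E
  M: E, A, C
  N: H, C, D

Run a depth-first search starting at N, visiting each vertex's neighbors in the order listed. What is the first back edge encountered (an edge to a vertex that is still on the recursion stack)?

F→N

DFS from N (visiting each vertex's neighbors in the order listed); mark gray on enter, black on exit:
N gray
  H gray
    F gray
      K gray
        G gray
        G black
      K black
      D gray
        J gray
        J black
        M gray
          E gray
            I gray
            I black
          E black
          A gray
            A→I: I black — skip
            A→G: G black — skip
          A black
          C gray
            C→J: J black — skip
            C→I: I black — skip
            C→G: G black — skip
          C black
        M black
        D→G: G black — skip
        B gray
          B→C: C black — skip
          B→J: J black — skip
        B black
      D black
      F→G: G black — skip
      F→N: N is gray → back edge
First back edge: F → N.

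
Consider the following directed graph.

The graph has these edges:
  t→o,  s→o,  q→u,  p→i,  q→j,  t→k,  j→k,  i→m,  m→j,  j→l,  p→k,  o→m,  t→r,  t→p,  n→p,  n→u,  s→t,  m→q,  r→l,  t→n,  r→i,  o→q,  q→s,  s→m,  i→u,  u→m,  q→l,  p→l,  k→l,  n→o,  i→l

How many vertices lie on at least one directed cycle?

A vertex is on a directed cycle iff it belongs to a strongly connected component of size ≥ 2 (or has a self-loop).
The vertices on cycles are {i, m, n, o, p, q, r, s, t, u} — 10 in total.

10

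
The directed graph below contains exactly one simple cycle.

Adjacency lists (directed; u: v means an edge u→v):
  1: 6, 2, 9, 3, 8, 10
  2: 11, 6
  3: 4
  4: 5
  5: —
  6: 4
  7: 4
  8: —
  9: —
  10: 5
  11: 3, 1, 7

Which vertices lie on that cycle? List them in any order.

1, 2, 11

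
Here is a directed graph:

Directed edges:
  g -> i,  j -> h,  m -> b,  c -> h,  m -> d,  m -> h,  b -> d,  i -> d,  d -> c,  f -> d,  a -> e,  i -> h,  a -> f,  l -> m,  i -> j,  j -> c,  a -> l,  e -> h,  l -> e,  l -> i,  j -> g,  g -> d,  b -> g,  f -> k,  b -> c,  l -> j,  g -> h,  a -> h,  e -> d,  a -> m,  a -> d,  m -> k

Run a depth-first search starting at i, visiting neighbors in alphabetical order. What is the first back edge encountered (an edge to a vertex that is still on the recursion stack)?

DFS from i (visiting neighbors in alphabetical order); mark gray on enter, black on exit:
i gray
  d gray
    c gray
      h gray
      h black
    c black
  d black
  i→h: h black — skip
  j gray
    j→c: c black — skip
    g gray
      g→d: d black — skip
      g→h: h black — skip
      g→i: i is gray → back edge
First back edge: g → i.

g→i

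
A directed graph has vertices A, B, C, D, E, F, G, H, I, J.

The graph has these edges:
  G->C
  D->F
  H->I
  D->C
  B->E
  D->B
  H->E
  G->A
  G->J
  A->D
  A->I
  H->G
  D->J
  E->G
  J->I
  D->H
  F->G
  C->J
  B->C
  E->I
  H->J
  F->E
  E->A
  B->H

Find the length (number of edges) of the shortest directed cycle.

For each vertex v, BFS finds the shortest path from v back to v.
The shortest such closed walk is D → B → E → A → D, length 4.

4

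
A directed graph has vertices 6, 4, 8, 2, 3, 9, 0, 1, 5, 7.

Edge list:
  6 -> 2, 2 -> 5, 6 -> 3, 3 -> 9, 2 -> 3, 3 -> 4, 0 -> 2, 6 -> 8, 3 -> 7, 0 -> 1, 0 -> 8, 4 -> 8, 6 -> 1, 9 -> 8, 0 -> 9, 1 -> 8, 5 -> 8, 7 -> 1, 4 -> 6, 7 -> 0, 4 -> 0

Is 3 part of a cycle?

Yes

3 is on a cycle iff 3 can reach itself via ≥1 edge.
3 → 4 → 6 → 3 — yes.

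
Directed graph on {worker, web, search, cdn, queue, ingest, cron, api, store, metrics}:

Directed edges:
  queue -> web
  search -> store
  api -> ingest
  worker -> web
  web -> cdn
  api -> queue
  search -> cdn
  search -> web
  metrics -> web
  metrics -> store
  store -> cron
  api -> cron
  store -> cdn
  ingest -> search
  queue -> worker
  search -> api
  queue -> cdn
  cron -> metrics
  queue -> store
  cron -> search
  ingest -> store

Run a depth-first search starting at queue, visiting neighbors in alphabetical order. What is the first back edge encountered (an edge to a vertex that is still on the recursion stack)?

metrics→store

DFS from queue (visiting neighbors in alphabetical order); mark gray on enter, black on exit:
queue gray
  cdn gray
  cdn black
  store gray
    store→cdn: cdn black — skip
    cron gray
      metrics gray
        metrics→store: store is gray → back edge
First back edge: metrics → store.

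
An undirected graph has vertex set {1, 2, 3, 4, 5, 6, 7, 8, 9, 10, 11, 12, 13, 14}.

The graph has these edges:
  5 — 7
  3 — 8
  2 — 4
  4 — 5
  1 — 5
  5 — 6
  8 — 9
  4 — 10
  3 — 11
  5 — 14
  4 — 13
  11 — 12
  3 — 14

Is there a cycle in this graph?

No

DFS, tracking each vertex's parent; an edge to a visited non-parent vertex closes a cycle.
Start from 6:
visit 6 (parent –)
  visit 5 (parent 6)
    visit 7 (parent 5)
      7–5: parent, skip
    visit 4 (parent 5)
      visit 13 (parent 4)
        13–4: parent, skip
      visit 2 (parent 4)
        2–4: parent, skip
      4–5: parent, skip
      visit 10 (parent 4)
        10–4: parent, skip
    5–6: parent, skip
    visit 14 (parent 5)
      visit 3 (parent 14)
        visit 11 (parent 3)
          11–3: parent, skip
          visit 12 (parent 11)
            12–11: parent, skip
        visit 8 (parent 3)
          8–3: parent, skip
          visit 9 (parent 8)
            9–8: parent, skip
        3–14: parent, skip
      14–5: parent, skip
    visit 1 (parent 5)
      1–5: parent, skip
No non-parent visited neighbor found — the graph is a forest.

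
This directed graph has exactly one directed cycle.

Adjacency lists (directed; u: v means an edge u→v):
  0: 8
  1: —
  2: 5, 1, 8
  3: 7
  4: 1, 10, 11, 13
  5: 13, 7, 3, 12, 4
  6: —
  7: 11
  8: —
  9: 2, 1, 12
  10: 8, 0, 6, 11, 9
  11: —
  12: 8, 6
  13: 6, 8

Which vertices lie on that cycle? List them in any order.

2, 4, 5, 9, 10

DFS with gray/black marking from 5:
5 gray
  13 gray
    6 gray
    6 black
    8 gray
    8 black
  13 black
  7 gray
    11 gray
    11 black
  7 black
  3 gray
    3→7: 7 black — skip
  3 black
  12 gray
    12→8: 8 black — skip
    12→6: 6 black — skip
  12 black
  4 gray
    1 gray
    1 black
    10 gray
      10→8: 8 black — skip
      0 gray
        0→8: 8 black — skip
      0 black
      10→6: 6 black — skip
      10→11: 11 black — skip
      9 gray
        2 gray
          2→5: 5 is gray → back edge
Back edge closes the cycle 5 → 4 → 10 → 9 → 2 → 5; its vertices are {2, 4, 5, 9, 10}.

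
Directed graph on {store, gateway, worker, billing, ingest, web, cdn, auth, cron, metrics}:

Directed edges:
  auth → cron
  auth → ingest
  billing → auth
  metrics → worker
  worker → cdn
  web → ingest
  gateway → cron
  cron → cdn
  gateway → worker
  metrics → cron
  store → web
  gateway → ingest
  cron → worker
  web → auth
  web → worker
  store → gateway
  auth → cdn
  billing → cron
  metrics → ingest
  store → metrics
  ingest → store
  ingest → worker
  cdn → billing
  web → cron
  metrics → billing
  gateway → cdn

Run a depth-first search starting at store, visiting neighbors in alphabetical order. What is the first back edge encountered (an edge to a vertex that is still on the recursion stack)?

DFS from store (visiting neighbors in alphabetical order); mark gray on enter, black on exit:
store gray
  gateway gray
    cdn gray
      billing gray
        auth gray
          auth→cdn: cdn is gray → back edge
First back edge: auth → cdn.

auth->cdn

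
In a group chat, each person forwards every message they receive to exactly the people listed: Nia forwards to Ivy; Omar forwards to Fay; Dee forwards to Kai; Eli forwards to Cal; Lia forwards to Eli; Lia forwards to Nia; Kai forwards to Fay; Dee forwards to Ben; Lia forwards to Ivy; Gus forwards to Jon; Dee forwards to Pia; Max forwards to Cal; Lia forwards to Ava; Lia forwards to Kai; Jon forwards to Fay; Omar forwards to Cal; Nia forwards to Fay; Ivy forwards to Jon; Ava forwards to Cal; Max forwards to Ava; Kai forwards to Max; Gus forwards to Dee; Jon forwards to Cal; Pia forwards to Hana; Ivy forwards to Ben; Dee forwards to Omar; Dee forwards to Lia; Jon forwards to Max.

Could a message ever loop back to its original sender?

No

DFS with white/gray/black marking, starting from Ava:
Ava gray
  Cal gray
  Cal black
Ava black
Jon gray
  Max gray
    Max→Ava: Ava black — skip
    Max→Cal: Cal black — skip
  Max black
  Jon→Cal: Cal black — skip
  Fay gray
  Fay black
Jon black
Pia gray
  Hana gray
  Hana black
Pia black
Lia gray
  Nia gray
    Nia→Fay: Fay black — skip
    Ivy gray
      Ivy→Jon: Jon black — skip
      Ben gray
      Ben black
    Ivy black
  Nia black
  Lia→Ava: Ava black — skip
  Lia→Ivy: Ivy black — skip
  Eli gray
    Eli→Cal: Cal black — skip
  Eli black
  Kai gray
    Kai→Max: Max black — skip
    Kai→Fay: Fay black — skip
  Kai black
Lia black
Gus gray
  Gus→Jon: Jon black — skip
  Dee gray
    Dee→Kai: Kai black — skip
    Dee→Lia: Lia black — skip
    Dee→Pia: Pia black — skip
    Omar gray
      Omar→Fay: Fay black — skip
      Omar→Cal: Cal black — skip
    Omar black
    Dee→Ben: Ben black — skip
  Dee black
Gus black
Every edge goes to a white or black vertex — no back edge, so the graph is acyclic.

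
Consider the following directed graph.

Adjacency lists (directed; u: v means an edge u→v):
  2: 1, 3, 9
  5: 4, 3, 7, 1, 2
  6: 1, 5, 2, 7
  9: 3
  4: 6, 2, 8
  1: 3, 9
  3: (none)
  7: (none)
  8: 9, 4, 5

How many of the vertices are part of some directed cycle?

4

A vertex is on a directed cycle iff it belongs to a strongly connected component of size ≥ 2 (or has a self-loop).
The vertices on cycles are {4, 5, 6, 8} — 4 in total.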